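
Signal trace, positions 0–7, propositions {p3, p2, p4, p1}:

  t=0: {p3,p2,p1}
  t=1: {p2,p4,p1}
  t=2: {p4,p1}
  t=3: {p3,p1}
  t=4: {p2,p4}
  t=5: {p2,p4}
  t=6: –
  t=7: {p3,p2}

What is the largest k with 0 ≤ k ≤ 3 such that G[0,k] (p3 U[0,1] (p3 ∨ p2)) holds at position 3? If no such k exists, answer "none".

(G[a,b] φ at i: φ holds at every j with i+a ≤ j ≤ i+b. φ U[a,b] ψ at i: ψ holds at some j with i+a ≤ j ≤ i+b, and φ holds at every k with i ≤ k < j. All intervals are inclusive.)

(p3 U[0,1] (p3 ∨ p2)) must hold from j=3 onward; find where it first fails.
  j=3: holds
  j=4: holds
  j=5: holds
  j=6: fails
Holds on [3,5], so largest k = 2.

2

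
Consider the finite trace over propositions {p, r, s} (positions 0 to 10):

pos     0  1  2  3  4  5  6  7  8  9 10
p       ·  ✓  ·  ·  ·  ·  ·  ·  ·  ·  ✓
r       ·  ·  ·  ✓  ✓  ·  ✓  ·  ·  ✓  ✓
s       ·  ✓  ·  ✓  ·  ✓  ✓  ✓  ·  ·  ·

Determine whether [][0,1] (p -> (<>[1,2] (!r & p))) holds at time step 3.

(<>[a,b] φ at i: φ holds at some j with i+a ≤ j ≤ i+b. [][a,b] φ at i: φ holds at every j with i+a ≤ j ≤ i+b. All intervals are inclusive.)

Check (p -> (<>[1,2] (!r & p))) at every j in [3,4]:
  j=3: antecedent false → ✓
  j=4: antecedent false → ✓
All positions satisfy it → formula holds.

Holds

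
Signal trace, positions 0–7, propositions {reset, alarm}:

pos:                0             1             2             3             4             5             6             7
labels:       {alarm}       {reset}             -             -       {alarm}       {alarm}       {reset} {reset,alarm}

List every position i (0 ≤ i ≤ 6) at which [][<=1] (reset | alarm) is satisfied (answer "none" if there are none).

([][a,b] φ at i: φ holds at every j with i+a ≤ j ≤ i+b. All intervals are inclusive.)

0, 4, 5, 6

Evaluate at each i in [0,6]:
  i=0: ✓ (all of [0,1])
  i=1: ✗ (fails at j=2)
  i=2: ✗ (fails at j=2)
  i=3: ✗ (fails at j=3)
  i=4: ✓ (all of [4,5])
  i=5: ✓ (all of [5,6])
  i=6: ✓ (all of [6,7])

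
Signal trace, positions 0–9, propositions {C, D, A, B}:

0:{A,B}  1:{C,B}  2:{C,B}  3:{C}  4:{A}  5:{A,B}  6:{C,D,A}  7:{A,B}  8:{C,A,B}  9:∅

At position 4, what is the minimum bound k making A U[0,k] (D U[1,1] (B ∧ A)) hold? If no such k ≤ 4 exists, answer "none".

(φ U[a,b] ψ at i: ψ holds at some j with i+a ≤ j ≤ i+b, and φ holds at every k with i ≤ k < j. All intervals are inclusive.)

Need earliest j ≥ 4 with (D U[1,1] (B ∧ A)), and A at every k in [4,j-1].
  j=4: rhs fails.
  j=5: rhs fails.
  j=6: rhs holds; lhs holds on [4,5]. k = 2.

2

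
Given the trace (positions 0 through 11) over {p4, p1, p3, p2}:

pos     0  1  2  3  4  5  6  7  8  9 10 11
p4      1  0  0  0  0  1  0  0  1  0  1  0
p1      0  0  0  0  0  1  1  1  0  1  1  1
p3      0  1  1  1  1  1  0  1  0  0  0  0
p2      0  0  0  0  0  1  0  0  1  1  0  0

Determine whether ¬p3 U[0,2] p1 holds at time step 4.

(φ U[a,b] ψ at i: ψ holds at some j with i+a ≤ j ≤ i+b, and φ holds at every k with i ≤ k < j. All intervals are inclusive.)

Need some j in [4,6] with p1, and ¬p3 at every k in [4,j-1].
  j=4: p1 false.
  j=5: p1 holds, but ¬p3 fails at k=4 → not this j.
  j=6: p1 holds, but ¬p3 fails at k=4 → not this j.
No j in the window works → until fails.

No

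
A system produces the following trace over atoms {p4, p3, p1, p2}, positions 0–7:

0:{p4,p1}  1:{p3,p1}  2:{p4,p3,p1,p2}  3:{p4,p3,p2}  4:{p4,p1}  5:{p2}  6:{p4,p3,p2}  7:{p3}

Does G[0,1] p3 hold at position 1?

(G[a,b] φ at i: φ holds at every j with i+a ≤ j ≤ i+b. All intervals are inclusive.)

Holds

Check p3 at every j in [1,2]:
  j=1: true
  j=2: true
All positions satisfy it → formula holds.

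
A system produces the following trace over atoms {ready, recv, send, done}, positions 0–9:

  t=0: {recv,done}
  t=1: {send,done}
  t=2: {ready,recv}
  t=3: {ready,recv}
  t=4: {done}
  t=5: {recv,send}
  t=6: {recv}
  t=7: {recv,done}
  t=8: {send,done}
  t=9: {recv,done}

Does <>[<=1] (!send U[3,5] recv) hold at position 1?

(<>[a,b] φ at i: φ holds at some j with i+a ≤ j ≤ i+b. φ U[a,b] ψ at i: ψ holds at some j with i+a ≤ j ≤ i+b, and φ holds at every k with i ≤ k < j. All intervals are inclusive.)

True

Check (!send U[3,5] recv) at each j in [1,2]:
  j=1: fails
  j=2: holds
Found at j=2 → formula holds.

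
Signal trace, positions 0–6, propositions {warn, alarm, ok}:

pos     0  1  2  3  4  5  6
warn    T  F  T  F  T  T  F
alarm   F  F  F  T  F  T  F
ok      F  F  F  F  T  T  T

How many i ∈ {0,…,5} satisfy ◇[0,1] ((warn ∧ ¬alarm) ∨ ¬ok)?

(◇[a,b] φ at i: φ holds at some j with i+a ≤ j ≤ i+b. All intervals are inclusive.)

Evaluate at each i in [0,5]:
  i=0: ✓ (witness j=0)
  i=1: ✓ (witness j=1)
  i=2: ✓ (witness j=2)
  i=3: ✓ (witness j=3)
  i=4: ✓ (witness j=4)
  i=5: ✗ (none in [5,6])
Positions where it holds: {0, 1, 2, 3, 4} → 5.

5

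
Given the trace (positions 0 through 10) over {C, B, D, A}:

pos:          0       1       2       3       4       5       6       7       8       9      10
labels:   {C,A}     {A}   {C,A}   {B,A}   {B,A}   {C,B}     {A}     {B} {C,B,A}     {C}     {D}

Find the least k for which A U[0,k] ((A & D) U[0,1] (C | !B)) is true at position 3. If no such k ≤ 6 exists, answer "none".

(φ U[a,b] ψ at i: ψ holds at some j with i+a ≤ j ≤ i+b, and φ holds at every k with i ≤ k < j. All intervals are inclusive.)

2

Need earliest j ≥ 3 with ((A & D) U[0,1] (C | !B)), and A at every k in [3,j-1].
  j=3: rhs fails.
  j=4: rhs fails.
  j=5: rhs holds; lhs holds on [3,4]. k = 2.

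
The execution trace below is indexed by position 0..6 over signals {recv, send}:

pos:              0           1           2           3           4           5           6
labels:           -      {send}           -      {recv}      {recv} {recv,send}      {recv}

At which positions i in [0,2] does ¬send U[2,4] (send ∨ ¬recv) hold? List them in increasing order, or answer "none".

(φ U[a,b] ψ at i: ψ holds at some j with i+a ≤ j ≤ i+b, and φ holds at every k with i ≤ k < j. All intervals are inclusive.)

2

Evaluate at each i in [0,2]:
  i=0: ✗ (lhs fails at k=1 before rhs at j=2)
  i=1: ✗ (lhs fails at k=1 before rhs at j=5)
  i=2: ✓ (rhs at j=5; lhs holds on [2,4])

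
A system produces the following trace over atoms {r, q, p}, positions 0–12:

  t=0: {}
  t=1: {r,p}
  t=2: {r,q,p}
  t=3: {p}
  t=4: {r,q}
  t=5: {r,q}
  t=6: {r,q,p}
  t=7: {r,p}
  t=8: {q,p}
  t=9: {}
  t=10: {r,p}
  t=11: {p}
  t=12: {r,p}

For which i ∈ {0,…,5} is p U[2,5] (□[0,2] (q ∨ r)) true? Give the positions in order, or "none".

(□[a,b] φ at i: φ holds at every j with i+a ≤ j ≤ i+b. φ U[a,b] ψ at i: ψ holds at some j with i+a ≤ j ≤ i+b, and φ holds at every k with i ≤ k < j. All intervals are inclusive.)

Evaluate at each i in [0,5]:
  i=0: ✗ (lhs fails at k=0 before rhs at j=4)
  i=1: ✓ (rhs at j=4; lhs holds on [1,3])
  i=2: ✓ (rhs at j=4; lhs holds on [2,3])
  i=3: ✗ (lhs fails at k=4 before rhs at j=5)
  i=4: ✗ (lhs fails at k=4 before rhs at j=6)
  i=5: ✗ (no rhs in [7,10])

1, 2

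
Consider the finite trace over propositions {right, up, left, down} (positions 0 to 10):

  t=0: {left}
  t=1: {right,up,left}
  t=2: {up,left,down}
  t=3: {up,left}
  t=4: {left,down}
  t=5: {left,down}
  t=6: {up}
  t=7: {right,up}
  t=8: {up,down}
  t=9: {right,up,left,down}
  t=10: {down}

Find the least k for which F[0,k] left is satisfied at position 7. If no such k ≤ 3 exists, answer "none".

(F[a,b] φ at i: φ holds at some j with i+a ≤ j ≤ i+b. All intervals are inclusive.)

Scan j = 7,8,… for left:
  j=7: fails
  j=8: fails
  j=9: holds
First hit at j=9, so smallest k = 9-7 = 2.

2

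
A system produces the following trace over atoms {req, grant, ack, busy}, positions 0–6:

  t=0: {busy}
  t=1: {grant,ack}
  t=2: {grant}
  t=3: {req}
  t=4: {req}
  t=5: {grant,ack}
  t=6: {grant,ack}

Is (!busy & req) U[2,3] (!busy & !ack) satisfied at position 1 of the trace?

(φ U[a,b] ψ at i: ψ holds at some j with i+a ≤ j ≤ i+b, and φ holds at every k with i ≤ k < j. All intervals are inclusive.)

Need some j in [3,4] with (!busy & !ack), and (!busy & req) at every k in [1,j-1].
  j=3: (!busy & !ack) holds, but (!busy & req) fails at k=1 → not this j.
  j=4: (!busy & !ack) holds, but (!busy & req) fails at k=1 → not this j.
No j in the window works → until fails.

Does not hold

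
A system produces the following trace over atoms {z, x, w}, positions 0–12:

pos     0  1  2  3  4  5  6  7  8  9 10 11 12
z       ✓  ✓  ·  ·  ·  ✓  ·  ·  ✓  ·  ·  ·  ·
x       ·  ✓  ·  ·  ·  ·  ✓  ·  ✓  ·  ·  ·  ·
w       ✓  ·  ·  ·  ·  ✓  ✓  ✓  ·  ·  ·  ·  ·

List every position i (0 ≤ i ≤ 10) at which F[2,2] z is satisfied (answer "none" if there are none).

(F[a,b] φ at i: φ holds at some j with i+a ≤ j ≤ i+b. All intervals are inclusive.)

Evaluate at each i in [0,10]:
  i=0: ✗ (none in [2,2])
  i=1: ✗ (none in [3,3])
  i=2: ✗ (none in [4,4])
  i=3: ✓ (witness j=5)
  i=4: ✗ (none in [6,6])
  i=5: ✗ (none in [7,7])
  i=6: ✓ (witness j=8)
  i=7: ✗ (none in [9,9])
  i=8: ✗ (none in [10,10])
  i=9: ✗ (none in [11,11])
  i=10: ✗ (none in [12,12])

3, 6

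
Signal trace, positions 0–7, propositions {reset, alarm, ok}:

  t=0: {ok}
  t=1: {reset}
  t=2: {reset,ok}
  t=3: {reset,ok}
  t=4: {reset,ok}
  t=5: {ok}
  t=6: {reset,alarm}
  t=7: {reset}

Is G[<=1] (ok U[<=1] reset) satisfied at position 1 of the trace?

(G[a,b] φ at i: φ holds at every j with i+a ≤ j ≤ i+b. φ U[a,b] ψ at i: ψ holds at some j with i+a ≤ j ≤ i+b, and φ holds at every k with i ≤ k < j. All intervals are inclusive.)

Check (ok U[<=1] reset) at every j in [1,2]:
  j=1: holds
  j=2: holds
All positions satisfy it → formula holds.

True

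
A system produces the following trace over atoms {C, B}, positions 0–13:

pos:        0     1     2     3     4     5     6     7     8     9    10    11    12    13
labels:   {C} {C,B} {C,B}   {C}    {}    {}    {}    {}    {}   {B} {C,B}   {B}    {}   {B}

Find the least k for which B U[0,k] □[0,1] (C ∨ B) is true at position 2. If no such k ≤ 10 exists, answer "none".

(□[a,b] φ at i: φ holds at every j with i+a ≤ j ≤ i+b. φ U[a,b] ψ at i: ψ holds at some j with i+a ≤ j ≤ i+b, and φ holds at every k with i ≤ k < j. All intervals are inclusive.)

0

Need earliest j ≥ 2 with □[0,1] (C ∨ B), and B at every k in [2,j-1].
  j=2: rhs holds (empty prefix). k = 0.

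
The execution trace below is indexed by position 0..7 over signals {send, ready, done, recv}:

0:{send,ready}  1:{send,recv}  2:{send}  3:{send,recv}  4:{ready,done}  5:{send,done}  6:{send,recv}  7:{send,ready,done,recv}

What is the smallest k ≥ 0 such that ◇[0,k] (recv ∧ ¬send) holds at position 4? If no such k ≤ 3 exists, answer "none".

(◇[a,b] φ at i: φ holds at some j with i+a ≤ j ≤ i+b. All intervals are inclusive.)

none

Scan j = 4,5,… for (recv ∧ ¬send):
  j=4: fails
  j=5: fails
  j=6: fails
  j=7: fails
No j in [4,7] satisfies it → none.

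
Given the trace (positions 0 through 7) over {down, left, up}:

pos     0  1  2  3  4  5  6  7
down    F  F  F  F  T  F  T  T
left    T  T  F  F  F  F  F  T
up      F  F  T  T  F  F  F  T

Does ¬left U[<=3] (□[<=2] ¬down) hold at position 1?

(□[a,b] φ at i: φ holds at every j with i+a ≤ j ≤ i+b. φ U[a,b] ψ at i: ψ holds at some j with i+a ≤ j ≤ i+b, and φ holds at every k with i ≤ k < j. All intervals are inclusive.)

Holds

Need some j in [1,4] with □[<=2] ¬down, and ¬left at every k in [1,j-1].
  j=1: □[<=2] ¬down holds; no prefix to check → satisfied.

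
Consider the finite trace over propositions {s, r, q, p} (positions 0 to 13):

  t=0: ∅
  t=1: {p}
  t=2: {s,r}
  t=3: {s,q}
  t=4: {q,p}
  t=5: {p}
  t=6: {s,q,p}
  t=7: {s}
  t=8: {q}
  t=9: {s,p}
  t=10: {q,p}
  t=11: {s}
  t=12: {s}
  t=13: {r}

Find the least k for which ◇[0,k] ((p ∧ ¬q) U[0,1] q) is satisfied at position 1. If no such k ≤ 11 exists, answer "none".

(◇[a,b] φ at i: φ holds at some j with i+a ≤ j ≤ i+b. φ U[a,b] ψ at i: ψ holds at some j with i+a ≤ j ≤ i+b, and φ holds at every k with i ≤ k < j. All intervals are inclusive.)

Scan j = 1,2,… for ((p ∧ ¬q) U[0,1] q):
  j=1: fails
  j=2: fails
  j=3: holds
First hit at j=3, so smallest k = 3-1 = 2.

2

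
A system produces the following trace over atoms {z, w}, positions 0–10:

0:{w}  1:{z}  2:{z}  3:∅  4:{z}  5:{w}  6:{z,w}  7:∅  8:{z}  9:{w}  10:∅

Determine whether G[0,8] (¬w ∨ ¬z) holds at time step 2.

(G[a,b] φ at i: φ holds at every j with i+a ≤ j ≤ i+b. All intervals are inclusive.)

No

Check (¬w ∨ ¬z) at every j in [2,10]:
  j=2: true
  j=3: true
  j=4: true
  j=5: true
  j=6: false
  j=7: true
  j=8: true
  j=9: true
  j=10: true
Fails at j=6 → formula fails.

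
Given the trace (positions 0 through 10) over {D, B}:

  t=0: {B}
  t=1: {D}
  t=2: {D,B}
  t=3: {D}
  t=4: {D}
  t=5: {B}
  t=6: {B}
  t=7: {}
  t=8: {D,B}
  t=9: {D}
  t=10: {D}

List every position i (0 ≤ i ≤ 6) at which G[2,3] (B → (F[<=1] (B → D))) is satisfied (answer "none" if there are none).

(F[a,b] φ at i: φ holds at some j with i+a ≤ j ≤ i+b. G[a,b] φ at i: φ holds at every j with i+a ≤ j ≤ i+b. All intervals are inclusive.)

0, 1, 4, 5, 6

Evaluate at each i in [0,6]:
  i=0: ✓ (all of [2,3])
  i=1: ✓ (all of [3,4])
  i=2: ✗ (fails at j=5)
  i=3: ✗ (fails at j=5)
  i=4: ✓ (all of [6,7])
  i=5: ✓ (all of [7,8])
  i=6: ✓ (all of [8,9])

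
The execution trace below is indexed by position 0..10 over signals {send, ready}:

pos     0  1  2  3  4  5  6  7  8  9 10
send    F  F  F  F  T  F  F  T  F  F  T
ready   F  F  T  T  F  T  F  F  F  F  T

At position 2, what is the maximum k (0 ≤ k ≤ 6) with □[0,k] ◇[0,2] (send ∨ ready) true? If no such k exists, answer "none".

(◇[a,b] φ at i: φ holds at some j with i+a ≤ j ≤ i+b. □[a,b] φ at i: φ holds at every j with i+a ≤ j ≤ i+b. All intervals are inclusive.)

6

◇[0,2] (send ∨ ready) must hold from j=2 onward; find where it first fails.
  j=2: holds
  j=3: holds
  j=4: holds
  j=5: holds
  j=6: holds
  j=7: holds
  j=8: holds
Holds through j=8; largest k = 6.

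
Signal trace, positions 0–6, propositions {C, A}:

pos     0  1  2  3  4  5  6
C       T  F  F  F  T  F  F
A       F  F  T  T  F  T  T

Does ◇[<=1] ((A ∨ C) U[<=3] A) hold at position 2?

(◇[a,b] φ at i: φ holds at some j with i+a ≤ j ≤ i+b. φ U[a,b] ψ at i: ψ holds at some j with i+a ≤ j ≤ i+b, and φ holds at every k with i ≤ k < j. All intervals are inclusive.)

Yes

Check ((A ∨ C) U[<=3] A) at each j in [2,3]:
  j=2: holds
  j=3: holds
Found at j=2 → formula holds.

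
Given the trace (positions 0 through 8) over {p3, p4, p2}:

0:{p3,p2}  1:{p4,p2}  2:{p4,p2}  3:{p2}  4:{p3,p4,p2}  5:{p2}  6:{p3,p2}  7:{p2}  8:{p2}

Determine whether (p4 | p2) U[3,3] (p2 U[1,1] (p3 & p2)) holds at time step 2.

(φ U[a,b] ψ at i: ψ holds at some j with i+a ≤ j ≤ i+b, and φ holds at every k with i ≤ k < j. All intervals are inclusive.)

True

Need some j in [5,5] with (p2 U[1,1] (p3 & p2)), and (p4 | p2) at every k in [2,j-1].
  j=5: (p2 U[1,1] (p3 & p2)) holds; (p4 | p2) holds at every k in [2,4] → satisfied.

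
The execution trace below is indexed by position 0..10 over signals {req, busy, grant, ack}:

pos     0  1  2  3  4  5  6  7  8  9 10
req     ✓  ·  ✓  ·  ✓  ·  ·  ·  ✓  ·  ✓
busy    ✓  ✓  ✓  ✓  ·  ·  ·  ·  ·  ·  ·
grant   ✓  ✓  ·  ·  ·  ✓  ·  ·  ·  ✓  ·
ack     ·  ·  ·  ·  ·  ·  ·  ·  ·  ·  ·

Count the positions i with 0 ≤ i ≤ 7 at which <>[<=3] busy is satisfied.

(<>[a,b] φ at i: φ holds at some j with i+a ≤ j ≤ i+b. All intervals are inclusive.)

Evaluate at each i in [0,7]:
  i=0: ✓ (witness j=0)
  i=1: ✓ (witness j=1)
  i=2: ✓ (witness j=2)
  i=3: ✓ (witness j=3)
  i=4: ✗ (none in [4,7])
  i=5: ✗ (none in [5,8])
  i=6: ✗ (none in [6,9])
  i=7: ✗ (none in [7,10])
Positions where it holds: {0, 1, 2, 3} → 4.

4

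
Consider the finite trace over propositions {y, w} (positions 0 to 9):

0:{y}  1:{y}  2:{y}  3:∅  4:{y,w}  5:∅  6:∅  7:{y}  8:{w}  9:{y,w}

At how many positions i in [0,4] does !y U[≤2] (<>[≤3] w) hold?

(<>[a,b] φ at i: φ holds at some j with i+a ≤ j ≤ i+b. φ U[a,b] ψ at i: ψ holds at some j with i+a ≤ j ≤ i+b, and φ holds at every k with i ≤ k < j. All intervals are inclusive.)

4

Evaluate at each i in [0,4]:
  i=0: ✗ (lhs fails at k=0 before rhs at j=1)
  i=1: ✓ (rhs at j=1)
  i=2: ✓ (rhs at j=2)
  i=3: ✓ (rhs at j=3)
  i=4: ✓ (rhs at j=4)
Positions where it holds: {1, 2, 3, 4} → 4.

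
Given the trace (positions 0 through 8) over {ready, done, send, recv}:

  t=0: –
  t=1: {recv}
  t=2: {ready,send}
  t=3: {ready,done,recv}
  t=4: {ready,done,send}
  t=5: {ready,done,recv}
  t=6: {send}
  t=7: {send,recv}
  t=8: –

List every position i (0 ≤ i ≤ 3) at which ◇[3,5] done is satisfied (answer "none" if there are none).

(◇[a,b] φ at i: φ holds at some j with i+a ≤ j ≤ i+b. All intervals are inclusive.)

Evaluate at each i in [0,3]:
  i=0: ✓ (witness j=3)
  i=1: ✓ (witness j=4)
  i=2: ✓ (witness j=5)
  i=3: ✗ (none in [6,8])

0, 1, 2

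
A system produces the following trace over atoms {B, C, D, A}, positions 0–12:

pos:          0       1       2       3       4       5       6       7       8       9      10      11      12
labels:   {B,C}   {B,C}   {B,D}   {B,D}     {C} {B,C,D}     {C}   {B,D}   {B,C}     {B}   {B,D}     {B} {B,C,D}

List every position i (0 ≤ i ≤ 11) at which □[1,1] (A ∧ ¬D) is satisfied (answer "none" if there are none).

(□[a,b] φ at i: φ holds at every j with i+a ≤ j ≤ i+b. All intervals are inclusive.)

none

Evaluate at each i in [0,11]:
  i=0: ✗ (fails at j=1)
  i=1: ✗ (fails at j=2)
  i=2: ✗ (fails at j=3)
  i=3: ✗ (fails at j=4)
  i=4: ✗ (fails at j=5)
  i=5: ✗ (fails at j=6)
  i=6: ✗ (fails at j=7)
  i=7: ✗ (fails at j=8)
  i=8: ✗ (fails at j=9)
  i=9: ✗ (fails at j=10)
  i=10: ✗ (fails at j=11)
  i=11: ✗ (fails at j=12)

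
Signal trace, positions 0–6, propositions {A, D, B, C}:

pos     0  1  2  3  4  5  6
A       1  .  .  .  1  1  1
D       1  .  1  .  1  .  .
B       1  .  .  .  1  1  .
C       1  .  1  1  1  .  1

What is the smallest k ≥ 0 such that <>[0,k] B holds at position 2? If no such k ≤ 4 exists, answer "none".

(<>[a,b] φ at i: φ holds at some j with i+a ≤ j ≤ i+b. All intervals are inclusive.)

Scan j = 2,3,… for B:
  j=2: fails
  j=3: fails
  j=4: holds
First hit at j=4, so smallest k = 4-2 = 2.

2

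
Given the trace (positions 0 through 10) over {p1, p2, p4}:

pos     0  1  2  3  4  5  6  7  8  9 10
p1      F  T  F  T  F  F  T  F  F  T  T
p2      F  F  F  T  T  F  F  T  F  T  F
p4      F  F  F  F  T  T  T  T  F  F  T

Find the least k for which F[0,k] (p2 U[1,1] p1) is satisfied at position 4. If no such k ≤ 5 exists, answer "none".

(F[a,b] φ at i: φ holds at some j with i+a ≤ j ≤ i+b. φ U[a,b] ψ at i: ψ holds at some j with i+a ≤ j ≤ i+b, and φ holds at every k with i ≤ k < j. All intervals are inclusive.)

Scan j = 4,5,… for (p2 U[1,1] p1):
  j=4: fails
  j=5: fails
  j=6: fails
  j=7: fails
  j=8: fails
  j=9: holds
First hit at j=9, so smallest k = 9-4 = 5.

5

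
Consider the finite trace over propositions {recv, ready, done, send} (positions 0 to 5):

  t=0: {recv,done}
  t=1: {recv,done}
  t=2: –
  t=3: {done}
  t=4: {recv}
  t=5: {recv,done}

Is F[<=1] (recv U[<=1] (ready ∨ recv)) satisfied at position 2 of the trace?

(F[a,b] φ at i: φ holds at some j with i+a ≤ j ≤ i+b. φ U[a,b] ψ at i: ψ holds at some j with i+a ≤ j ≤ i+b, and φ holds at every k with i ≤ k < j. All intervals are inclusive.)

Check (recv U[<=1] (ready ∨ recv)) at each j in [2,3]:
  j=2: fails
  j=3: fails
No position in the window satisfies it → formula fails.

No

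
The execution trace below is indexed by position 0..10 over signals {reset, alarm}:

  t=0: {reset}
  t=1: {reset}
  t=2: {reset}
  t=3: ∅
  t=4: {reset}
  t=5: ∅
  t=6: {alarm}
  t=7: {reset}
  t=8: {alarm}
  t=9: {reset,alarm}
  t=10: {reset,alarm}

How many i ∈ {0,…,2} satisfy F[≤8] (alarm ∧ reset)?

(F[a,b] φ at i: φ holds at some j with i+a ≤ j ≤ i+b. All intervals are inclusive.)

2

Evaluate at each i in [0,2]:
  i=0: ✗ (none in [0,8])
  i=1: ✓ (witness j=9)
  i=2: ✓ (witness j=9)
Positions where it holds: {1, 2} → 2.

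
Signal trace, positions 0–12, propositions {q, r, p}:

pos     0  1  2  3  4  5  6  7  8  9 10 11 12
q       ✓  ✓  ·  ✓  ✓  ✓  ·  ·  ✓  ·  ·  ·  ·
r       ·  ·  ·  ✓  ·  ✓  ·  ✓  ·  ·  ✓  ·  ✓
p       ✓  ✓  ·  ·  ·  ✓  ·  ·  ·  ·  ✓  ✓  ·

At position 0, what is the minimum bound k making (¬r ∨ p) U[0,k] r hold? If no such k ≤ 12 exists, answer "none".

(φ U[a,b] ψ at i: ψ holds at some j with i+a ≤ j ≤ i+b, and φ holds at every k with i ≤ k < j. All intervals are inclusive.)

3

Need earliest j ≥ 0 with r, and (¬r ∨ p) at every k in [0,j-1].
  j=0: rhs fails.
  j=1: rhs fails.
  j=2: rhs fails.
  j=3: rhs holds; lhs holds on [0,2]. k = 3.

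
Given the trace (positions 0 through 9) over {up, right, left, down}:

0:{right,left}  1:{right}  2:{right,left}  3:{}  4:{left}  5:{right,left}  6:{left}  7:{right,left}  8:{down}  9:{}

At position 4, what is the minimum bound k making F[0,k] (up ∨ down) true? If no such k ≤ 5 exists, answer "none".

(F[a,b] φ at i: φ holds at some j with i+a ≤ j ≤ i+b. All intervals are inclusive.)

4

Scan j = 4,5,… for (up ∨ down):
  j=4: fails
  j=5: fails
  j=6: fails
  j=7: fails
  j=8: holds
First hit at j=8, so smallest k = 8-4 = 4.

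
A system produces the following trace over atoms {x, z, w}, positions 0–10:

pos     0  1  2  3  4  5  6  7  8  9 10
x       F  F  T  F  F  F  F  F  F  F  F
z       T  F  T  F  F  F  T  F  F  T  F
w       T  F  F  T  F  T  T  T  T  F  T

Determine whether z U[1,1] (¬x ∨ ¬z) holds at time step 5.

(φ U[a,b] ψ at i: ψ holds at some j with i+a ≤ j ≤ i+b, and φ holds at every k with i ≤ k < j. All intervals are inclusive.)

Need some j in [6,6] with (¬x ∨ ¬z), and z at every k in [5,j-1].
  j=6: (¬x ∨ ¬z) holds, but z fails at k=5 → not this j.
No j in the window works → until fails.

No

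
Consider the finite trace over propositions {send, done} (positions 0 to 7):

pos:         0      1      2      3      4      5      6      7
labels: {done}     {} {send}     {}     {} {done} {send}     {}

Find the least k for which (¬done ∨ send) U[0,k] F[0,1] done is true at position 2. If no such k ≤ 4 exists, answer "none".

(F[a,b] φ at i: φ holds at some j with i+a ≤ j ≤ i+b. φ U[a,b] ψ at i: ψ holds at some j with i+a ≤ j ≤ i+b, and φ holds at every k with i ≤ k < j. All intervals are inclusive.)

2

Need earliest j ≥ 2 with F[0,1] done, and (¬done ∨ send) at every k in [2,j-1].
  j=2: rhs fails.
  j=3: rhs fails.
  j=4: rhs holds; lhs holds on [2,3]. k = 2.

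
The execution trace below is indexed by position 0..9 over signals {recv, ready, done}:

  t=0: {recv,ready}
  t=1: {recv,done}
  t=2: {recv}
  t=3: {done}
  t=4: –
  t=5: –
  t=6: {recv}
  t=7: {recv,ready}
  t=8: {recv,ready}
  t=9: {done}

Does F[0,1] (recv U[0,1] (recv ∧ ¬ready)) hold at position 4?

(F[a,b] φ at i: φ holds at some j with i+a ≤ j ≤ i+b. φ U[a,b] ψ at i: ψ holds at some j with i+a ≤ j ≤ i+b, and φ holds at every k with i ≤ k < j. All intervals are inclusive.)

False

Check (recv U[0,1] (recv ∧ ¬ready)) at each j in [4,5]:
  j=4: fails
  j=5: fails
No position in the window satisfies it → formula fails.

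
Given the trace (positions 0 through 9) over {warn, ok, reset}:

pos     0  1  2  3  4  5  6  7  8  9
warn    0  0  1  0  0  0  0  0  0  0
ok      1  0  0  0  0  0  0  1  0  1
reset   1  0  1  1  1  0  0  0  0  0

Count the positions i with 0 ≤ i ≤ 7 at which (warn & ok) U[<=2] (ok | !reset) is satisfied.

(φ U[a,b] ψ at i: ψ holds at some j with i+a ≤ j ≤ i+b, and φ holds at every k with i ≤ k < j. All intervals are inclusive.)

5

Evaluate at each i in [0,7]:
  i=0: ✓ (rhs at j=0)
  i=1: ✓ (rhs at j=1)
  i=2: ✗ (no rhs in [2,4])
  i=3: ✗ (lhs fails at k=3 before rhs at j=5)
  i=4: ✗ (lhs fails at k=4 before rhs at j=5)
  i=5: ✓ (rhs at j=5)
  i=6: ✓ (rhs at j=6)
  i=7: ✓ (rhs at j=7)
Positions where it holds: {0, 1, 5, 6, 7} → 5.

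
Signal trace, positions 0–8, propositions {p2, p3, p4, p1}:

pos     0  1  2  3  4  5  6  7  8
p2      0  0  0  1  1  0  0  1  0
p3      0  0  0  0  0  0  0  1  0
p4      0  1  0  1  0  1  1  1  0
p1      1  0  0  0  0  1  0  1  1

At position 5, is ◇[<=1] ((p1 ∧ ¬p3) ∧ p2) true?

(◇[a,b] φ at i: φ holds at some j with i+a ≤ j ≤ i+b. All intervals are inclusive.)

Does not hold

Check ((p1 ∧ ¬p3) ∧ p2) at each j in [5,6]:
  j=5: false
  j=6: false
No position in the window satisfies it → formula fails.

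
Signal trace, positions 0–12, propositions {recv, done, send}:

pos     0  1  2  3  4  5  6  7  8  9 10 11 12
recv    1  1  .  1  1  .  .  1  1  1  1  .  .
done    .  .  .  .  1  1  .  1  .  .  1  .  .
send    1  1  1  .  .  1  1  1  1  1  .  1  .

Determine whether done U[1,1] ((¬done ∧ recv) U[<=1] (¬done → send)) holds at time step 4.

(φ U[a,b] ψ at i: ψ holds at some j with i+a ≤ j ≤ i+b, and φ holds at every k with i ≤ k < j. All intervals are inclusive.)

Yes

Need some j in [5,5] with ((¬done ∧ recv) U[<=1] (¬done → send)), and done at every k in [4,j-1].
  j=5: ((¬done ∧ recv) U[<=1] (¬done → send)) holds; done holds at every k in [4,4] → satisfied.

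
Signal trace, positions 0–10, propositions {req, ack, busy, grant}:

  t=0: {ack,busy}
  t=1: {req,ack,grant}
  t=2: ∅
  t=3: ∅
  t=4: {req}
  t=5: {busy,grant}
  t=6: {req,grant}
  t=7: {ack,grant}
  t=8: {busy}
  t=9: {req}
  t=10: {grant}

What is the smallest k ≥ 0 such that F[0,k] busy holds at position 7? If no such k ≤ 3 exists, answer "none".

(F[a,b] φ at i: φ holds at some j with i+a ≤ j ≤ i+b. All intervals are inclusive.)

1

Scan j = 7,8,… for busy:
  j=7: fails
  j=8: holds
First hit at j=8, so smallest k = 8-7 = 1.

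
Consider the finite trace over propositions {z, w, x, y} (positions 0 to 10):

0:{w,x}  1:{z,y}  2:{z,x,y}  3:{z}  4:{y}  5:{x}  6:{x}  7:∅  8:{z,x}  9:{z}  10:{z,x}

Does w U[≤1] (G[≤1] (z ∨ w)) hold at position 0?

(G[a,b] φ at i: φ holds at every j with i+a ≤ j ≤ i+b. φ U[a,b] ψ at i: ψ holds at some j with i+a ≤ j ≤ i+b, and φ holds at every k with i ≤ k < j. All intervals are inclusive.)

Need some j in [0,1] with G[≤1] (z ∨ w), and w at every k in [0,j-1].
  j=0: G[≤1] (z ∨ w) holds; no prefix to check → satisfied.

True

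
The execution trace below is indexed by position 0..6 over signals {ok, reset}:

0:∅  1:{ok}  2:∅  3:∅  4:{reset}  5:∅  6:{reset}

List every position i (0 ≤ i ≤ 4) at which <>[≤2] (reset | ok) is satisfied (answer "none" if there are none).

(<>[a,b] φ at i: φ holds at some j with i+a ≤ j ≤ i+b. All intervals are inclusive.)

Evaluate at each i in [0,4]:
  i=0: ✓ (witness j=1)
  i=1: ✓ (witness j=1)
  i=2: ✓ (witness j=4)
  i=3: ✓ (witness j=4)
  i=4: ✓ (witness j=4)

0, 1, 2, 3, 4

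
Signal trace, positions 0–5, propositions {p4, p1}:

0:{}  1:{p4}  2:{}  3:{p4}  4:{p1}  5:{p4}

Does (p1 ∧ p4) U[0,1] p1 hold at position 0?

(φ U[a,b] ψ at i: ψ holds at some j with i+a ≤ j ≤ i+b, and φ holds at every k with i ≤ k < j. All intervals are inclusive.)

Need some j in [0,1] with p1, and (p1 ∧ p4) at every k in [0,j-1].
  j=0: p1 false.
  j=1: p1 false.
No j in the window works → until fails.

No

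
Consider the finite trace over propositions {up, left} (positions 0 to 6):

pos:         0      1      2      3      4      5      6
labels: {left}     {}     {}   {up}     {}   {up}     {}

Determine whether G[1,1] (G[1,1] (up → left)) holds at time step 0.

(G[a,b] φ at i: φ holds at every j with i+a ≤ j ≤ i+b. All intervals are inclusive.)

Holds

Check G[1,1] (up → left) at every j in [1,1]:
  j=1: holds on [2,2]
All positions satisfy it → formula holds.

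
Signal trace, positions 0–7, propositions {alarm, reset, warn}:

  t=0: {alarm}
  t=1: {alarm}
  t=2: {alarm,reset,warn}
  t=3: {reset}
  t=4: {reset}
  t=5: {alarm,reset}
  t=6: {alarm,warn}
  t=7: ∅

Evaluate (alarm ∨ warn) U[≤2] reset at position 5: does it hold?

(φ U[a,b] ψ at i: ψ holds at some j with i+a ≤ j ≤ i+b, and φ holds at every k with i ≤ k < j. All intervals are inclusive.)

Yes

Need some j in [5,7] with reset, and (alarm ∨ warn) at every k in [5,j-1].
  j=5: reset holds; no prefix to check → satisfied.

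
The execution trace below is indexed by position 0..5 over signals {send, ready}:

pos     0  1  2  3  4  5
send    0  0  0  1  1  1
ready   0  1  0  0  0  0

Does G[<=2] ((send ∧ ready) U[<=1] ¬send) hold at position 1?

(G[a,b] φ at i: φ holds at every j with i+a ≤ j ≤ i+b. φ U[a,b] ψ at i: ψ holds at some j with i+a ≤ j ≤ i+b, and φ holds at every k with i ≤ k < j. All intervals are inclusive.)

No

Check ((send ∧ ready) U[<=1] ¬send) at every j in [1,3]:
  j=1: holds
  j=2: holds
  j=3: fails
Fails at j=3 → formula fails.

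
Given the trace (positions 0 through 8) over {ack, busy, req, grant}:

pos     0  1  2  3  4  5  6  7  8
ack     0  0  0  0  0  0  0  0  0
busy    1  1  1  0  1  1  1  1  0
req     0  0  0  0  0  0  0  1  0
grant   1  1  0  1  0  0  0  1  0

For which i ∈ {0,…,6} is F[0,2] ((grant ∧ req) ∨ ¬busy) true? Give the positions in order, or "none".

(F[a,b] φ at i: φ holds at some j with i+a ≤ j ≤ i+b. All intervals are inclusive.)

Evaluate at each i in [0,6]:
  i=0: ✗ (none in [0,2])
  i=1: ✓ (witness j=3)
  i=2: ✓ (witness j=3)
  i=3: ✓ (witness j=3)
  i=4: ✗ (none in [4,6])
  i=5: ✓ (witness j=7)
  i=6: ✓ (witness j=7)

1, 2, 3, 5, 6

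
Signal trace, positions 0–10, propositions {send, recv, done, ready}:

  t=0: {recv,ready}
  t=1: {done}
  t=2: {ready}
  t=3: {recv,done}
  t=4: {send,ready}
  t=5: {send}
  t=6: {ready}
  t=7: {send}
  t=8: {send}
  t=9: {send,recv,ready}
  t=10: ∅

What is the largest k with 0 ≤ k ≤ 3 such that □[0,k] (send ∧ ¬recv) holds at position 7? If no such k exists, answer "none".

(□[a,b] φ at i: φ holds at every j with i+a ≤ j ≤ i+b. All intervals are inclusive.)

(send ∧ ¬recv) must hold from j=7 onward; find where it first fails.
  j=7: holds
  j=8: holds
  j=9: fails
Holds on [7,8], so largest k = 1.

1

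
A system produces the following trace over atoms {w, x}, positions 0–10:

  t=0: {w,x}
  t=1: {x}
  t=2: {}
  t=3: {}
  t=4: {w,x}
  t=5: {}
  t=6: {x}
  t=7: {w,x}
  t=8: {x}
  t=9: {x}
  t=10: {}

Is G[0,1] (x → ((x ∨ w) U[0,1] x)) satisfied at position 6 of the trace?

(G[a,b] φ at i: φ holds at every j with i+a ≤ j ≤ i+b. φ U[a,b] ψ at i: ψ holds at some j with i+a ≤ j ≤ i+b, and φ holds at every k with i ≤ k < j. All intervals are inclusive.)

Check (x → ((x ∨ w) U[0,1] x)) at every j in [6,7]:
  j=6: antecedent true; consequent holds → ✓
  j=7: antecedent true; consequent holds → ✓
All positions satisfy it → formula holds.

Yes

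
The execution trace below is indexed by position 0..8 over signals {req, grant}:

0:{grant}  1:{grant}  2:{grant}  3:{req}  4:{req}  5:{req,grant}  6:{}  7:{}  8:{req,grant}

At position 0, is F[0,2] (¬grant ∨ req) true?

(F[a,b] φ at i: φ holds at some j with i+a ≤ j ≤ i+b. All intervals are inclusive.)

Check (¬grant ∨ req) at each j in [0,2]:
  j=0: false
  j=1: false
  j=2: false
No position in the window satisfies it → formula fails.

No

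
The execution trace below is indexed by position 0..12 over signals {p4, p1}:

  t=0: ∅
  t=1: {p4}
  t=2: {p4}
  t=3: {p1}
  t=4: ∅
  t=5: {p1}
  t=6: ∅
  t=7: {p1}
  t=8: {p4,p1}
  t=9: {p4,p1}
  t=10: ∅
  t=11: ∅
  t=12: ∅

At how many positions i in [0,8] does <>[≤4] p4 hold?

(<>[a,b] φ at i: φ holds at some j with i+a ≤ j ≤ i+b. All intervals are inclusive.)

Evaluate at each i in [0,8]:
  i=0: ✓ (witness j=1)
  i=1: ✓ (witness j=1)
  i=2: ✓ (witness j=2)
  i=3: ✗ (none in [3,7])
  i=4: ✓ (witness j=8)
  i=5: ✓ (witness j=8)
  i=6: ✓ (witness j=8)
  i=7: ✓ (witness j=8)
  i=8: ✓ (witness j=8)
Positions where it holds: {0, 1, 2, 4, 5, 6, 7, 8} → 8.

8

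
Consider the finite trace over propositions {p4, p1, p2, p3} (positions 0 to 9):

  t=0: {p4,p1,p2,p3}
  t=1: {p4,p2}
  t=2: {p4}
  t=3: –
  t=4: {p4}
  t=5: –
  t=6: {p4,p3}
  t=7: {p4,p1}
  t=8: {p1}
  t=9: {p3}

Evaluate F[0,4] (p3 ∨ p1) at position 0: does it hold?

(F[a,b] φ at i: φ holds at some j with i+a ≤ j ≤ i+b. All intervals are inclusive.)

Holds

Check (p3 ∨ p1) at each j in [0,4]:
  j=0: true
  j=1: false
  j=2: false
  j=3: false
  j=4: false
Found at j=0 → formula holds.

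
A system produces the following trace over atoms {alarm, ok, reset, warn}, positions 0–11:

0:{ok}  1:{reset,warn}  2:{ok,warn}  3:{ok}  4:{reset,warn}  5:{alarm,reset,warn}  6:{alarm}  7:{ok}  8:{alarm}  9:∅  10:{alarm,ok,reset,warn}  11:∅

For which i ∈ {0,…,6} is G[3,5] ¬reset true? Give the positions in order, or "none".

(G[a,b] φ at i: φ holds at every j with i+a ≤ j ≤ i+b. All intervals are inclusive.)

3, 4

Evaluate at each i in [0,6]:
  i=0: ✗ (fails at j=4)
  i=1: ✗ (fails at j=4)
  i=2: ✗ (fails at j=5)
  i=3: ✓ (all of [6,8])
  i=4: ✓ (all of [7,9])
  i=5: ✗ (fails at j=10)
  i=6: ✗ (fails at j=10)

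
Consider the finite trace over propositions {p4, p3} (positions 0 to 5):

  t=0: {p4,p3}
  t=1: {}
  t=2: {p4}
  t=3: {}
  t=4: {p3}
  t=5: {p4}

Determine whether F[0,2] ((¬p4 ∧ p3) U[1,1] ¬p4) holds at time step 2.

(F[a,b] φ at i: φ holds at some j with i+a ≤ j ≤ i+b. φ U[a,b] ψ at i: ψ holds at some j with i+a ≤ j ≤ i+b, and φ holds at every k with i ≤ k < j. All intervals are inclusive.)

Check ((¬p4 ∧ p3) U[1,1] ¬p4) at each j in [2,4]:
  j=2: fails
  j=3: fails
  j=4: fails
No position in the window satisfies it → formula fails.

Does not hold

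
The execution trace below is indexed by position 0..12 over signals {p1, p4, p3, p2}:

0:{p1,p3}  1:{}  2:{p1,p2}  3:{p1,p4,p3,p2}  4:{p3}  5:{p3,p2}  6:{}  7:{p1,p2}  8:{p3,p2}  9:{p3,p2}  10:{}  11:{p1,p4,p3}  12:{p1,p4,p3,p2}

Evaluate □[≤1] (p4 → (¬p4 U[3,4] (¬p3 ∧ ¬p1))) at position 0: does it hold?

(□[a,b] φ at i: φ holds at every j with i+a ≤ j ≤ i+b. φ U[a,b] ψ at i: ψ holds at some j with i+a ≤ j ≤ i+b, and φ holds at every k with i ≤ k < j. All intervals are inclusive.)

Check (p4 → (¬p4 U[3,4] (¬p3 ∧ ¬p1))) at every j in [0,1]:
  j=0: antecedent false → ✓
  j=1: antecedent false → ✓
All positions satisfy it → formula holds.

Holds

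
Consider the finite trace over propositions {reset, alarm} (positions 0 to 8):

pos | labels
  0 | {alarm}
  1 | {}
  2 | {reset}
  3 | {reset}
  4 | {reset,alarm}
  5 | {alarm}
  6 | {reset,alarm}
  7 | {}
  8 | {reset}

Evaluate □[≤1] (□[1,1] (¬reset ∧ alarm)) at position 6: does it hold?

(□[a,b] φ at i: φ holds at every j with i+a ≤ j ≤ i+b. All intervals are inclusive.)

Does not hold

Check □[1,1] (¬reset ∧ alarm) at every j in [6,7]:
  j=6: fails at 7
  j=7: fails at 8
Fails at j=6 → formula fails.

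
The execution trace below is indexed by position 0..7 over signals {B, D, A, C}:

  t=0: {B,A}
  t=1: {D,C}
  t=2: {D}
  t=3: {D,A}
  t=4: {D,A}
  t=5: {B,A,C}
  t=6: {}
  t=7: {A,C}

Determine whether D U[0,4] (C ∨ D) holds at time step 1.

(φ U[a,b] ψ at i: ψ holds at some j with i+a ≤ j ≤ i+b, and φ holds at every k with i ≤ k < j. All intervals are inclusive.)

Holds

Need some j in [1,5] with (C ∨ D), and D at every k in [1,j-1].
  j=1: (C ∨ D) holds; no prefix to check → satisfied.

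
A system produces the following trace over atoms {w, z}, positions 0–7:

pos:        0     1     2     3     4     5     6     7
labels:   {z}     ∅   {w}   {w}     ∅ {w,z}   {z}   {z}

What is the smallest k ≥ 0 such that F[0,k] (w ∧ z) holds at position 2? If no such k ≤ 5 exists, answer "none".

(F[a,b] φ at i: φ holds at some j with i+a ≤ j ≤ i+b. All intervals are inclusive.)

Scan j = 2,3,… for (w ∧ z):
  j=2: fails
  j=3: fails
  j=4: fails
  j=5: holds
First hit at j=5, so smallest k = 5-2 = 3.

3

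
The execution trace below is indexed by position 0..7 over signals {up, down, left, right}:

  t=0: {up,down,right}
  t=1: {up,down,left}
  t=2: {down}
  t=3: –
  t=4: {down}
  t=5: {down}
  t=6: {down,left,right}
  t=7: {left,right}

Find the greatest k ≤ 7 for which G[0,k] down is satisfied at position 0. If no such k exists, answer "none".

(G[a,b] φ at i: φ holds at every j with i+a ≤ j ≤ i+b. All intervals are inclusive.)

2

down must hold from j=0 onward; find where it first fails.
  j=0: holds
  j=1: holds
  j=2: holds
  j=3: fails
Holds on [0,2], so largest k = 2.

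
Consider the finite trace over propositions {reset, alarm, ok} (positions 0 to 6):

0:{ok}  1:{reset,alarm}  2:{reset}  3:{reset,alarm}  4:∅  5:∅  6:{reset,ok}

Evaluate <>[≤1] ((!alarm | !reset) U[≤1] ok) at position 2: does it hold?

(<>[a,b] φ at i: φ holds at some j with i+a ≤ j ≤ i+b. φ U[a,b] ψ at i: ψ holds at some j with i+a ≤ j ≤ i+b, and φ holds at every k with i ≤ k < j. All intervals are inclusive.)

Does not hold

Check ((!alarm | !reset) U[≤1] ok) at each j in [2,3]:
  j=2: fails
  j=3: fails
No position in the window satisfies it → formula fails.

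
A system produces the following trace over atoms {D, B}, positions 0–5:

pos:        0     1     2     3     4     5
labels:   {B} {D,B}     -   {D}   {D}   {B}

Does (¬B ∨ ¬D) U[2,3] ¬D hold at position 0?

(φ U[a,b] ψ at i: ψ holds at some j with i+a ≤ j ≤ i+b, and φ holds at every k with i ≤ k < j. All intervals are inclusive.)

Need some j in [2,3] with ¬D, and (¬B ∨ ¬D) at every k in [0,j-1].
  j=2: ¬D holds, but (¬B ∨ ¬D) fails at k=1 → not this j.
  j=3: ¬D false.
No j in the window works → until fails.

Does not hold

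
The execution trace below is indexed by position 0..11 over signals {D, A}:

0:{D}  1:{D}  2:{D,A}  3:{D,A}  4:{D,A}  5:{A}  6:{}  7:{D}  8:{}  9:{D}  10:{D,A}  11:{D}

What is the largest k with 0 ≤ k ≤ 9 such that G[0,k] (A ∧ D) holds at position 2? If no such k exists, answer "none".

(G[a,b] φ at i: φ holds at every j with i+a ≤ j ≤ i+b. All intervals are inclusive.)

(A ∧ D) must hold from j=2 onward; find where it first fails.
  j=2: holds
  j=3: holds
  j=4: holds
  j=5: fails
Holds on [2,4], so largest k = 2.

2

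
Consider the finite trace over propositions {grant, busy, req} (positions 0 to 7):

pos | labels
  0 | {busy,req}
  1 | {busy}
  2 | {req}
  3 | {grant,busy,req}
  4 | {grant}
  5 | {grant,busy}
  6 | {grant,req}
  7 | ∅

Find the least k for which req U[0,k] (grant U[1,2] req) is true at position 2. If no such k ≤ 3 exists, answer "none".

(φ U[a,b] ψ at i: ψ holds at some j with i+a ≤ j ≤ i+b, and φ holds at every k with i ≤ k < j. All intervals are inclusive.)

2

Need earliest j ≥ 2 with (grant U[1,2] req), and req at every k in [2,j-1].
  j=2: rhs fails.
  j=3: rhs fails.
  j=4: rhs holds; lhs holds on [2,3]. k = 2.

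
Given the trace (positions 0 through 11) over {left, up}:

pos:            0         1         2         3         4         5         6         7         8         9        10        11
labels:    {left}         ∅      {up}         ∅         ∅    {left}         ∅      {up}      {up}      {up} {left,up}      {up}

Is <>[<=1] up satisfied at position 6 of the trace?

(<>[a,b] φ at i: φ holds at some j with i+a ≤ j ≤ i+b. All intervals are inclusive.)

Check up at each j in [6,7]:
  j=6: false
  j=7: true
Found at j=7 → formula holds.

Holds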